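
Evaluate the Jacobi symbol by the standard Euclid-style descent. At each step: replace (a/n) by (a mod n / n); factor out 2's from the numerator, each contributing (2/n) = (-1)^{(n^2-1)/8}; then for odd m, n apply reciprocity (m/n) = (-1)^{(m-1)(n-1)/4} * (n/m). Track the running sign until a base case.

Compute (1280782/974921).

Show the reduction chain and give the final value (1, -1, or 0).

(1280782/974921): 1280782 mod 974921 = 305861, so (1280782/974921) = (305861/974921)
flip (305861/974921) -> (974921/305861): both odd, 305861 mod 4 = 1, 974921 mod 4 = 1, so the flip contributes +1; sign now +1
(974921/305861): 974921 mod 305861 = 57338, so (974921/305861) = (57338/305861)
factor out 2^1: 57338 = 2^1·28669; with 305861 mod 8 = 5, (2/305861) = -1; sign now -1; continue with (28669/305861)
flip (28669/305861) -> (305861/28669): both odd, 28669 mod 4 = 1, 305861 mod 4 = 1, so the flip contributes +1; sign now -1
(305861/28669): 305861 mod 28669 = 19171, so (305861/28669) = (19171/28669)
flip (19171/28669) -> (28669/19171): both odd, 19171 mod 4 = 3, 28669 mod 4 = 1, so the flip contributes +1; sign now -1
(28669/19171): 28669 mod 19171 = 9498, so (28669/19171) = (9498/19171)
factor out 2^1: 9498 = 2^1·4749; with 19171 mod 8 = 3, (2/19171) = -1; sign now +1; continue with (4749/19171)
flip (4749/19171) -> (19171/4749): both odd, 4749 mod 4 = 1, 19171 mod 4 = 3, so the flip contributes +1; sign now +1
(19171/4749): 19171 mod 4749 = 175, so (19171/4749) = (175/4749)
flip (175/4749) -> (4749/175): both odd, 175 mod 4 = 3, 4749 mod 4 = 1, so the flip contributes +1; sign now +1
(4749/175): 4749 mod 175 = 24, so (4749/175) = (24/175)
factor out 2^3: 24 = 2^3·3; with 175 mod 8 = 7, (2/175) = +1; sign now +1; continue with (3/175)
flip (3/175) -> (175/3): both odd, 3 mod 4 = 3, 175 mod 4 = 3, so the flip contributes -1; sign now -1
(175/3): 175 mod 3 = 1, so (175/3) = (1/3)
reached (1/3) = 1, so the symbol is -1

-1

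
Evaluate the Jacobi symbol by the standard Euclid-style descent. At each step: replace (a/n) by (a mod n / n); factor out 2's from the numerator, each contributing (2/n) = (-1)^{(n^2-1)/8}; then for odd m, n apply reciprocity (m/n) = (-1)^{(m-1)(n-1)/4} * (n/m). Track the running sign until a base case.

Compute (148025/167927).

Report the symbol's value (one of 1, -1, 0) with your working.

0

flip (148025/167927) -> (167927/148025): both odd, 148025 mod 4 = 1, 167927 mod 4 = 3, so the flip contributes +1; sign now +1
(167927/148025): 167927 mod 148025 = 19902, so (167927/148025) = (19902/148025)
factor out 2^1: 19902 = 2^1·9951; with 148025 mod 8 = 1, (2/148025) = +1; sign now +1; continue with (9951/148025)
flip (9951/148025) -> (148025/9951): both odd, 9951 mod 4 = 3, 148025 mod 4 = 1, so the flip contributes +1; sign now +1
(148025/9951): 148025 mod 9951 = 8711, so (148025/9951) = (8711/9951)
flip (8711/9951) -> (9951/8711): both odd, 8711 mod 4 = 3, 9951 mod 4 = 3, so the flip contributes -1; sign now -1
(9951/8711): 9951 mod 8711 = 1240, so (9951/8711) = (1240/8711)
factor out 2^3: 1240 = 2^3·155; with 8711 mod 8 = 7, (2/8711) = +1; sign now -1; continue with (155/8711)
flip (155/8711) -> (8711/155): both odd, 155 mod 4 = 3, 8711 mod 4 = 3, so the flip contributes -1; sign now +1
(8711/155): 8711 mod 155 = 31, so (8711/155) = (31/155)
flip (31/155) -> (155/31): both odd, 31 mod 4 = 3, 155 mod 4 = 3, so the flip contributes -1; sign now -1
(155/31): 155 mod 31 = 0, so (155/31) = (0/31)
reached (0/31); gcd(a, n) > 1, so (0/31) = 0 and the symbol is 0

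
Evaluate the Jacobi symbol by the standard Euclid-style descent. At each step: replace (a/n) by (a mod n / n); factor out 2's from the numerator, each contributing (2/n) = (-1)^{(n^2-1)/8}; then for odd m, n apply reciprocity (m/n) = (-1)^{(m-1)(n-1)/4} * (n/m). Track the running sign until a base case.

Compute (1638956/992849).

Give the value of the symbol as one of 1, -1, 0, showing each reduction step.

(1638956/992849): 1638956 mod 992849 = 646107, so (1638956/992849) = (646107/992849)
flip (646107/992849) -> (992849/646107): both odd, 646107 mod 4 = 3, 992849 mod 4 = 1, so the flip contributes +1; sign now +1
(992849/646107): 992849 mod 646107 = 346742, so (992849/646107) = (346742/646107)
factor out 2^1: 346742 = 2^1·173371; with 646107 mod 8 = 3, (2/646107) = -1; sign now -1; continue with (173371/646107)
flip (173371/646107) -> (646107/173371): both odd, 173371 mod 4 = 3, 646107 mod 4 = 3, so the flip contributes -1; sign now +1
(646107/173371): 646107 mod 173371 = 125994, so (646107/173371) = (125994/173371)
factor out 2^1: 125994 = 2^1·62997; with 173371 mod 8 = 3, (2/173371) = -1; sign now -1; continue with (62997/173371)
flip (62997/173371) -> (173371/62997): both odd, 62997 mod 4 = 1, 173371 mod 4 = 3, so the flip contributes +1; sign now -1
(173371/62997): 173371 mod 62997 = 47377, so (173371/62997) = (47377/62997)
flip (47377/62997) -> (62997/47377): both odd, 47377 mod 4 = 1, 62997 mod 4 = 1, so the flip contributes +1; sign now -1
(62997/47377): 62997 mod 47377 = 15620, so (62997/47377) = (15620/47377)
factor out 2^2: 15620 = 2^2·3905; with 47377 mod 8 = 1, (2/47377) = +1; sign now -1; continue with (3905/47377)
flip (3905/47377) -> (47377/3905): both odd, 3905 mod 4 = 1, 47377 mod 4 = 1, so the flip contributes +1; sign now -1
(47377/3905): 47377 mod 3905 = 517, so (47377/3905) = (517/3905)
flip (517/3905) -> (3905/517): both odd, 517 mod 4 = 1, 3905 mod 4 = 1, so the flip contributes +1; sign now -1
(3905/517): 3905 mod 517 = 286, so (3905/517) = (286/517)
factor out 2^1: 286 = 2^1·143; with 517 mod 8 = 5, (2/517) = -1; sign now +1; continue with (143/517)
flip (143/517) -> (517/143): both odd, 143 mod 4 = 3, 517 mod 4 = 1, so the flip contributes +1; sign now +1
(517/143): 517 mod 143 = 88, so (517/143) = (88/143)
factor out 2^3: 88 = 2^3·11; with 143 mod 8 = 7, (2/143) = +1; sign now +1; continue with (11/143)
flip (11/143) -> (143/11): both odd, 11 mod 4 = 3, 143 mod 4 = 3, so the flip contributes -1; sign now -1
(143/11): 143 mod 11 = 0, so (143/11) = (0/11)
reached (0/11); gcd(a, n) > 1, so (0/11) = 0 and the symbol is 0

0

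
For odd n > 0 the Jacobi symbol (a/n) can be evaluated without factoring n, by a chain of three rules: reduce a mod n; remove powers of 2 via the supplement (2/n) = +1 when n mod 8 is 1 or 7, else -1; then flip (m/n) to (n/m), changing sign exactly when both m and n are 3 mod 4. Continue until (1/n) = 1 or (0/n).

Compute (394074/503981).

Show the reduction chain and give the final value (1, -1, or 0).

394074 = 2^1·197037; (2/503981) = -1 since 503981 mod 8 = 5, so (394074/503981) = (-1)^1·(197037/503981); sign now -1
reciprocity: (197037/503981) = +1·(503981/197037) since 197037 mod 4 = 1, 503981 mod 4 = 1; sign now -1
(503981/197037) = (109907/197037)   [reduce mod 197037]
reciprocity: (109907/197037) = +1·(197037/109907) since 109907 mod 4 = 3, 197037 mod 4 = 1; sign now -1
(197037/109907) = (87130/109907)   [reduce mod 109907]
87130 = 2^1·43565; (2/109907) = -1 since 109907 mod 8 = 3, so (87130/109907) = (-1)^1·(43565/109907); sign now +1
reciprocity: (43565/109907) = +1·(109907/43565) since 43565 mod 4 = 1, 109907 mod 4 = 3; sign now +1
(109907/43565) = (22777/43565)   [reduce mod 43565]
reciprocity: (22777/43565) = +1·(43565/22777) since 22777 mod 4 = 1, 43565 mod 4 = 1; sign now +1
(43565/22777) = (20788/22777)   [reduce mod 22777]
20788 = 2^2·5197; (2/22777) = +1 since 22777 mod 8 = 1, so (20788/22777) = (+1)^2·(5197/22777); sign now +1
reciprocity: (5197/22777) = +1·(22777/5197) since 5197 mod 4 = 1, 22777 mod 4 = 1; sign now +1
(22777/5197) = (1989/5197)   [reduce mod 5197]
reciprocity: (1989/5197) = +1·(5197/1989) since 1989 mod 4 = 1, 5197 mod 4 = 1; sign now +1
(5197/1989) = (1219/1989)   [reduce mod 1989]
reciprocity: (1219/1989) = +1·(1989/1219) since 1219 mod 4 = 3, 1989 mod 4 = 1; sign now +1
(1989/1219) = (770/1219)   [reduce mod 1219]
770 = 2^1·385; (2/1219) = -1 since 1219 mod 8 = 3, so (770/1219) = (-1)^1·(385/1219); sign now -1
reciprocity: (385/1219) = +1·(1219/385) since 385 mod 4 = 1, 1219 mod 4 = 3; sign now -1
(1219/385) = (64/385)   [reduce mod 385]
64 = 2^6·1; (2/385) = +1 since 385 mod 8 = 1, so (64/385) = (+1)^6·(1/385); sign now -1
(1/385) = 1; final value = sign = -1

-1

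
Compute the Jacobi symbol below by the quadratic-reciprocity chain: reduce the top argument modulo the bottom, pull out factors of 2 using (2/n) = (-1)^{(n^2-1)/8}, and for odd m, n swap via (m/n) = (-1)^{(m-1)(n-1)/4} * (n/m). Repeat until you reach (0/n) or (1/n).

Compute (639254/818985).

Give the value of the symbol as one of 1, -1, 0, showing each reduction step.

639254 = 2^1·319627; (2/818985) = +1 since 818985 mod 8 = 1, so (639254/818985) = (+1)^1·(319627/818985); sign now +1
reciprocity: (319627/818985) = +1·(818985/319627) since 319627 mod 4 = 3, 818985 mod 4 = 1; sign now +1
(818985/319627) = (179731/319627)   [reduce mod 319627]
reciprocity: (179731/319627) = -1·(319627/179731) since 179731 mod 4 = 3, 319627 mod 4 = 3; sign now -1
(319627/179731) = (139896/179731)   [reduce mod 179731]
139896 = 2^3·17487; (2/179731) = -1 since 179731 mod 8 = 3, so (139896/179731) = (-1)^3·(17487/179731); sign now +1
reciprocity: (17487/179731) = -1·(179731/17487) since 17487 mod 4 = 3, 179731 mod 4 = 3; sign now -1
(179731/17487) = (4861/17487)   [reduce mod 17487]
reciprocity: (4861/17487) = +1·(17487/4861) since 4861 mod 4 = 1, 17487 mod 4 = 3; sign now -1
(17487/4861) = (2904/4861)   [reduce mod 4861]
2904 = 2^3·363; (2/4861) = -1 since 4861 mod 8 = 5, so (2904/4861) = (-1)^3·(363/4861); sign now +1
reciprocity: (363/4861) = +1·(4861/363) since 363 mod 4 = 3, 4861 mod 4 = 1; sign now +1
(4861/363) = (142/363)   [reduce mod 363]
142 = 2^1·71; (2/363) = -1 since 363 mod 8 = 3, so (142/363) = (-1)^1·(71/363); sign now -1
reciprocity: (71/363) = -1·(363/71) since 71 mod 4 = 3, 363 mod 4 = 3; sign now +1
(363/71) = (8/71)   [reduce mod 71]
8 = 2^3·1; (2/71) = +1 since 71 mod 8 = 7, so (8/71) = (+1)^3·(1/71); sign now +1
(1/71) = 1; final value = sign = +1

1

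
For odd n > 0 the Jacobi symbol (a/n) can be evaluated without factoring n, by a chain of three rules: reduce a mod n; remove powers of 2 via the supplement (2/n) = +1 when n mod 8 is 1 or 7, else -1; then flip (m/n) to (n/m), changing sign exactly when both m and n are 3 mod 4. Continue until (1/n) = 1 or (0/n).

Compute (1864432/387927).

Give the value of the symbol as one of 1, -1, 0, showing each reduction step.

1

(1864432/387927): 1864432 mod 387927 = 312724, so (1864432/387927) = (312724/387927)
factor out 2^2: 312724 = 2^2·78181; with 387927 mod 8 = 7, (2/387927) = +1; sign now +1; continue with (78181/387927)
flip (78181/387927) -> (387927/78181): both odd, 78181 mod 4 = 1, 387927 mod 4 = 3, so the flip contributes +1; sign now +1
(387927/78181): 387927 mod 78181 = 75203, so (387927/78181) = (75203/78181)
flip (75203/78181) -> (78181/75203): both odd, 75203 mod 4 = 3, 78181 mod 4 = 1, so the flip contributes +1; sign now +1
(78181/75203): 78181 mod 75203 = 2978, so (78181/75203) = (2978/75203)
factor out 2^1: 2978 = 2^1·1489; with 75203 mod 8 = 3, (2/75203) = -1; sign now -1; continue with (1489/75203)
flip (1489/75203) -> (75203/1489): both odd, 1489 mod 4 = 1, 75203 mod 4 = 3, so the flip contributes +1; sign now -1
(75203/1489): 75203 mod 1489 = 753, so (75203/1489) = (753/1489)
flip (753/1489) -> (1489/753): both odd, 753 mod 4 = 1, 1489 mod 4 = 1, so the flip contributes +1; sign now -1
(1489/753): 1489 mod 753 = 736, so (1489/753) = (736/753)
factor out 2^5: 736 = 2^5·23; with 753 mod 8 = 1, (2/753) = +1; sign now -1; continue with (23/753)
flip (23/753) -> (753/23): both odd, 23 mod 4 = 3, 753 mod 4 = 1, so the flip contributes +1; sign now -1
(753/23): 753 mod 23 = 17, so (753/23) = (17/23)
flip (17/23) -> (23/17): both odd, 17 mod 4 = 1, 23 mod 4 = 3, so the flip contributes +1; sign now -1
(23/17): 23 mod 17 = 6, so (23/17) = (6/17)
factor out 2^1: 6 = 2^1·3; with 17 mod 8 = 1, (2/17) = +1; sign now -1; continue with (3/17)
flip (3/17) -> (17/3): both odd, 3 mod 4 = 3, 17 mod 4 = 1, so the flip contributes +1; sign now -1
(17/3): 17 mod 3 = 2, so (17/3) = (2/3)
factor out 2^1: 2 = 2^1·1; with 3 mod 8 = 3, (2/3) = -1; sign now +1; continue with (1/3)
reached (1/3) = 1, so the symbol is +1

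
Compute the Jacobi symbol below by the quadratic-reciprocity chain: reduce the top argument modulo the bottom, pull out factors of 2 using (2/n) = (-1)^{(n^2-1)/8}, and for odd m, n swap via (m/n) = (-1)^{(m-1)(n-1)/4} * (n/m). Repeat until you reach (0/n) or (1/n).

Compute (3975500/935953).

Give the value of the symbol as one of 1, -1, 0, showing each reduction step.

1

(3975500/935953): 3975500 mod 935953 = 231688, so (3975500/935953) = (231688/935953)
factor out 2^3: 231688 = 2^3·28961; with 935953 mod 8 = 1, (2/935953) = +1; sign now +1; continue with (28961/935953)
flip (28961/935953) -> (935953/28961): both odd, 28961 mod 4 = 1, 935953 mod 4 = 1, so the flip contributes +1; sign now +1
(935953/28961): 935953 mod 28961 = 9201, so (935953/28961) = (9201/28961)
flip (9201/28961) -> (28961/9201): both odd, 9201 mod 4 = 1, 28961 mod 4 = 1, so the flip contributes +1; sign now +1
(28961/9201): 28961 mod 9201 = 1358, so (28961/9201) = (1358/9201)
factor out 2^1: 1358 = 2^1·679; with 9201 mod 8 = 1, (2/9201) = +1; sign now +1; continue with (679/9201)
flip (679/9201) -> (9201/679): both odd, 679 mod 4 = 3, 9201 mod 4 = 1, so the flip contributes +1; sign now +1
(9201/679): 9201 mod 679 = 374, so (9201/679) = (374/679)
factor out 2^1: 374 = 2^1·187; with 679 mod 8 = 7, (2/679) = +1; sign now +1; continue with (187/679)
flip (187/679) -> (679/187): both odd, 187 mod 4 = 3, 679 mod 4 = 3, so the flip contributes -1; sign now -1
(679/187): 679 mod 187 = 118, so (679/187) = (118/187)
factor out 2^1: 118 = 2^1·59; with 187 mod 8 = 3, (2/187) = -1; sign now +1; continue with (59/187)
flip (59/187) -> (187/59): both odd, 59 mod 4 = 3, 187 mod 4 = 3, so the flip contributes -1; sign now -1
(187/59): 187 mod 59 = 10, so (187/59) = (10/59)
factor out 2^1: 10 = 2^1·5; with 59 mod 8 = 3, (2/59) = -1; sign now +1; continue with (5/59)
flip (5/59) -> (59/5): both odd, 5 mod 4 = 1, 59 mod 4 = 3, so the flip contributes +1; sign now +1
(59/5): 59 mod 5 = 4, so (59/5) = (4/5)
factor out 2^2: 4 = 2^2·1; with 5 mod 8 = 5, (2/5) = -1; sign now +1; continue with (1/5)
reached (1/5) = 1, so the symbol is +1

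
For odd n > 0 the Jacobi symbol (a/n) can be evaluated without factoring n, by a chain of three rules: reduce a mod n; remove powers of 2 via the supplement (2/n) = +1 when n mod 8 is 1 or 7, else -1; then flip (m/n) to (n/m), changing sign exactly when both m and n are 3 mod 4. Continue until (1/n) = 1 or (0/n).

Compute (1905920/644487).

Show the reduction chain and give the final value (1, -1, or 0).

(1905920/644487) = (616946/644487)   [reduce mod 644487]
616946 = 2^1·308473; (2/644487) = +1 since 644487 mod 8 = 7, so (616946/644487) = (+1)^1·(308473/644487); sign now +1
reciprocity: (308473/644487) = +1·(644487/308473) since 308473 mod 4 = 1, 644487 mod 4 = 3; sign now +1
(644487/308473) = (27541/308473)   [reduce mod 308473]
reciprocity: (27541/308473) = +1·(308473/27541) since 27541 mod 4 = 1, 308473 mod 4 = 1; sign now +1
(308473/27541) = (5522/27541)   [reduce mod 27541]
5522 = 2^1·2761; (2/27541) = -1 since 27541 mod 8 = 5, so (5522/27541) = (-1)^1·(2761/27541); sign now -1
reciprocity: (2761/27541) = +1·(27541/2761) since 2761 mod 4 = 1, 27541 mod 4 = 1; sign now -1
(27541/2761) = (2692/2761)   [reduce mod 2761]
2692 = 2^2·673; (2/2761) = +1 since 2761 mod 8 = 1, so (2692/2761) = (+1)^2·(673/2761); sign now -1
reciprocity: (673/2761) = +1·(2761/673) since 673 mod 4 = 1, 2761 mod 4 = 1; sign now -1
(2761/673) = (69/673)   [reduce mod 673]
reciprocity: (69/673) = +1·(673/69) since 69 mod 4 = 1, 673 mod 4 = 1; sign now -1
(673/69) = (52/69)   [reduce mod 69]
52 = 2^2·13; (2/69) = -1 since 69 mod 8 = 5, so (52/69) = (-1)^2·(13/69); sign now -1
reciprocity: (13/69) = +1·(69/13) since 13 mod 4 = 1, 69 mod 4 = 1; sign now -1
(69/13) = (4/13)   [reduce mod 13]
4 = 2^2·1; (2/13) = -1 since 13 mod 8 = 5, so (4/13) = (-1)^2·(1/13); sign now -1
(1/13) = 1; final value = sign = -1

-1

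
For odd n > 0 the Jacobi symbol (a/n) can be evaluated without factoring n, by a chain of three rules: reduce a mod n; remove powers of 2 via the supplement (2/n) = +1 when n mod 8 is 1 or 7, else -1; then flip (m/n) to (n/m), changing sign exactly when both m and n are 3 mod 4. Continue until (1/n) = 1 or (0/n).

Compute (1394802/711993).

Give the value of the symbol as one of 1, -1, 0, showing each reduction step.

(1394802/711993): 1394802 mod 711993 = 682809, so (1394802/711993) = (682809/711993)
flip (682809/711993) -> (711993/682809): both odd, 682809 mod 4 = 1, 711993 mod 4 = 1, so the flip contributes +1; sign now +1
(711993/682809): 711993 mod 682809 = 29184, so (711993/682809) = (29184/682809)
factor out 2^9: 29184 = 2^9·57; with 682809 mod 8 = 1, (2/682809) = +1; sign now +1; continue with (57/682809)
flip (57/682809) -> (682809/57): both odd, 57 mod 4 = 1, 682809 mod 4 = 1, so the flip contributes +1; sign now +1
(682809/57): 682809 mod 57 = 6, so (682809/57) = (6/57)
factor out 2^1: 6 = 2^1·3; with 57 mod 8 = 1, (2/57) = +1; sign now +1; continue with (3/57)
flip (3/57) -> (57/3): both odd, 3 mod 4 = 3, 57 mod 4 = 1, so the flip contributes +1; sign now +1
(57/3): 57 mod 3 = 0, so (57/3) = (0/3)
reached (0/3); gcd(a, n) > 1, so (0/3) = 0 and the symbol is 0

0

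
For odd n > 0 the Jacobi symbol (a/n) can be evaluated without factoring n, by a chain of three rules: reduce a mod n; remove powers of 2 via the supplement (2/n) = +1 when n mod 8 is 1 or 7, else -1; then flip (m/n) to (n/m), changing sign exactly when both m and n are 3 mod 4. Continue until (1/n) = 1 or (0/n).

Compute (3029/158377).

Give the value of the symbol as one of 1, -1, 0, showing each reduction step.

-1

flip (3029/158377) -> (158377/3029): both odd, 3029 mod 4 = 1, 158377 mod 4 = 1, so the flip contributes +1; sign now +1
(158377/3029): 158377 mod 3029 = 869, so (158377/3029) = (869/3029)
flip (869/3029) -> (3029/869): both odd, 869 mod 4 = 1, 3029 mod 4 = 1, so the flip contributes +1; sign now +1
(3029/869): 3029 mod 869 = 422, so (3029/869) = (422/869)
factor out 2^1: 422 = 2^1·211; with 869 mod 8 = 5, (2/869) = -1; sign now -1; continue with (211/869)
flip (211/869) -> (869/211): both odd, 211 mod 4 = 3, 869 mod 4 = 1, so the flip contributes +1; sign now -1
(869/211): 869 mod 211 = 25, so (869/211) = (25/211)
flip (25/211) -> (211/25): both odd, 25 mod 4 = 1, 211 mod 4 = 3, so the flip contributes +1; sign now -1
(211/25): 211 mod 25 = 11, so (211/25) = (11/25)
flip (11/25) -> (25/11): both odd, 11 mod 4 = 3, 25 mod 4 = 1, so the flip contributes +1; sign now -1
(25/11): 25 mod 11 = 3, so (25/11) = (3/11)
flip (3/11) -> (11/3): both odd, 3 mod 4 = 3, 11 mod 4 = 3, so the flip contributes -1; sign now +1
(11/3): 11 mod 3 = 2, so (11/3) = (2/3)
factor out 2^1: 2 = 2^1·1; with 3 mod 8 = 3, (2/3) = -1; sign now -1; continue with (1/3)
reached (1/3) = 1, so the symbol is -1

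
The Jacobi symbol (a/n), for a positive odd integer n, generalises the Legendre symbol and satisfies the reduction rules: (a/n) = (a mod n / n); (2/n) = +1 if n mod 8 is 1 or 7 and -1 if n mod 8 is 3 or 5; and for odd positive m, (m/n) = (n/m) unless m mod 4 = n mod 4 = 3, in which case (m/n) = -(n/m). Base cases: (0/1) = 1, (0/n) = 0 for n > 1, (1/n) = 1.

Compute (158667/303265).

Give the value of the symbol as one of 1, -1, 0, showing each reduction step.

1

reciprocity: (158667/303265) = +1·(303265/158667) since 158667 mod 4 = 3, 303265 mod 4 = 1; sign now +1
(303265/158667) = (144598/158667)   [reduce mod 158667]
144598 = 2^1·72299; (2/158667) = -1 since 158667 mod 8 = 3, so (144598/158667) = (-1)^1·(72299/158667); sign now -1
reciprocity: (72299/158667) = -1·(158667/72299) since 72299 mod 4 = 3, 158667 mod 4 = 3; sign now +1
(158667/72299) = (14069/72299)   [reduce mod 72299]
reciprocity: (14069/72299) = +1·(72299/14069) since 14069 mod 4 = 1, 72299 mod 4 = 3; sign now +1
(72299/14069) = (1954/14069)   [reduce mod 14069]
1954 = 2^1·977; (2/14069) = -1 since 14069 mod 8 = 5, so (1954/14069) = (-1)^1·(977/14069); sign now -1
reciprocity: (977/14069) = +1·(14069/977) since 977 mod 4 = 1, 14069 mod 4 = 1; sign now -1
(14069/977) = (391/977)   [reduce mod 977]
reciprocity: (391/977) = +1·(977/391) since 391 mod 4 = 3, 977 mod 4 = 1; sign now -1
(977/391) = (195/391)   [reduce mod 391]
reciprocity: (195/391) = -1·(391/195) since 195 mod 4 = 3, 391 mod 4 = 3; sign now +1
(391/195) = (1/195)   [reduce mod 195]
(1/195) = 1; final value = sign = +1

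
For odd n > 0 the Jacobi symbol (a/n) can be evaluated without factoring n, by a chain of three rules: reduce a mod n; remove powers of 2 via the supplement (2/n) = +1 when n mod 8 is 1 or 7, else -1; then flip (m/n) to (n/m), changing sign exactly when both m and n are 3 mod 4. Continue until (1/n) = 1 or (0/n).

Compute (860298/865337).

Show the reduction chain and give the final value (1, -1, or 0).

860298 = 2^1·430149; (2/865337) = +1 since 865337 mod 8 = 1, so (860298/865337) = (+1)^1·(430149/865337); sign now +1
reciprocity: (430149/865337) = +1·(865337/430149) since 430149 mod 4 = 1, 865337 mod 4 = 1; sign now +1
(865337/430149) = (5039/430149)   [reduce mod 430149]
reciprocity: (5039/430149) = +1·(430149/5039) since 5039 mod 4 = 3, 430149 mod 4 = 1; sign now +1
(430149/5039) = (1834/5039)   [reduce mod 5039]
1834 = 2^1·917; (2/5039) = +1 since 5039 mod 8 = 7, so (1834/5039) = (+1)^1·(917/5039); sign now +1
reciprocity: (917/5039) = +1·(5039/917) since 917 mod 4 = 1, 5039 mod 4 = 3; sign now +1
(5039/917) = (454/917)   [reduce mod 917]
454 = 2^1·227; (2/917) = -1 since 917 mod 8 = 5, so (454/917) = (-1)^1·(227/917); sign now -1
reciprocity: (227/917) = +1·(917/227) since 227 mod 4 = 3, 917 mod 4 = 1; sign now -1
(917/227) = (9/227)   [reduce mod 227]
reciprocity: (9/227) = +1·(227/9) since 9 mod 4 = 1, 227 mod 4 = 3; sign now -1
(227/9) = (2/9)   [reduce mod 9]
2 = 2^1·1; (2/9) = +1 since 9 mod 8 = 1, so (2/9) = (+1)^1·(1/9); sign now -1
(1/9) = 1; final value = sign = -1

-1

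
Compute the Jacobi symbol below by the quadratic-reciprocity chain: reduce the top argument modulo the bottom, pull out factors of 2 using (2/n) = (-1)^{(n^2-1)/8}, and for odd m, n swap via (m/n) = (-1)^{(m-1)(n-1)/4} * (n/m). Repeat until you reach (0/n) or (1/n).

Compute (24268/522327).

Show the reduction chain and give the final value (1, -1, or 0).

-1

24268 = 2^2·6067; (2/522327) = +1 since 522327 mod 8 = 7, so (24268/522327) = (+1)^2·(6067/522327); sign now +1
reciprocity: (6067/522327) = -1·(522327/6067) since 6067 mod 4 = 3, 522327 mod 4 = 3; sign now -1
(522327/6067) = (565/6067)   [reduce mod 6067]
reciprocity: (565/6067) = +1·(6067/565) since 565 mod 4 = 1, 6067 mod 4 = 3; sign now -1
(6067/565) = (417/565)   [reduce mod 565]
reciprocity: (417/565) = +1·(565/417) since 417 mod 4 = 1, 565 mod 4 = 1; sign now -1
(565/417) = (148/417)   [reduce mod 417]
148 = 2^2·37; (2/417) = +1 since 417 mod 8 = 1, so (148/417) = (+1)^2·(37/417); sign now -1
reciprocity: (37/417) = +1·(417/37) since 37 mod 4 = 1, 417 mod 4 = 1; sign now -1
(417/37) = (10/37)   [reduce mod 37]
10 = 2^1·5; (2/37) = -1 since 37 mod 8 = 5, so (10/37) = (-1)^1·(5/37); sign now +1
reciprocity: (5/37) = +1·(37/5) since 5 mod 4 = 1, 37 mod 4 = 1; sign now +1
(37/5) = (2/5)   [reduce mod 5]
2 = 2^1·1; (2/5) = -1 since 5 mod 8 = 5, so (2/5) = (-1)^1·(1/5); sign now -1
(1/5) = 1; final value = sign = -1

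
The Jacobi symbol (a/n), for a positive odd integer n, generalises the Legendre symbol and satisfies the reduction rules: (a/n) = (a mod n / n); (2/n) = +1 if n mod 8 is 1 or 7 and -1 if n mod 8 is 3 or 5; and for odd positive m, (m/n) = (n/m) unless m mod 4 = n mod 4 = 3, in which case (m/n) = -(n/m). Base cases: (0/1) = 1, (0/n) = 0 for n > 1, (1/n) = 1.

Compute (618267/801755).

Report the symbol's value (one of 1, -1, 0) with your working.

flip (618267/801755) -> (801755/618267): both odd, 618267 mod 4 = 3, 801755 mod 4 = 3, so the flip contributes -1; sign now -1
(801755/618267): 801755 mod 618267 = 183488, so (801755/618267) = (183488/618267)
factor out 2^6: 183488 = 2^6·2867; with 618267 mod 8 = 3, (2/618267) = -1; sign now -1; continue with (2867/618267)
flip (2867/618267) -> (618267/2867): both odd, 2867 mod 4 = 3, 618267 mod 4 = 3, so the flip contributes -1; sign now +1
(618267/2867): 618267 mod 2867 = 1862, so (618267/2867) = (1862/2867)
factor out 2^1: 1862 = 2^1·931; with 2867 mod 8 = 3, (2/2867) = -1; sign now -1; continue with (931/2867)
flip (931/2867) -> (2867/931): both odd, 931 mod 4 = 3, 2867 mod 4 = 3, so the flip contributes -1; sign now +1
(2867/931): 2867 mod 931 = 74, so (2867/931) = (74/931)
factor out 2^1: 74 = 2^1·37; with 931 mod 8 = 3, (2/931) = -1; sign now -1; continue with (37/931)
flip (37/931) -> (931/37): both odd, 37 mod 4 = 1, 931 mod 4 = 3, so the flip contributes +1; sign now -1
(931/37): 931 mod 37 = 6, so (931/37) = (6/37)
factor out 2^1: 6 = 2^1·3; with 37 mod 8 = 5, (2/37) = -1; sign now +1; continue with (3/37)
flip (3/37) -> (37/3): both odd, 3 mod 4 = 3, 37 mod 4 = 1, so the flip contributes +1; sign now +1
(37/3): 37 mod 3 = 1, so (37/3) = (1/3)
reached (1/3) = 1, so the symbol is +1

1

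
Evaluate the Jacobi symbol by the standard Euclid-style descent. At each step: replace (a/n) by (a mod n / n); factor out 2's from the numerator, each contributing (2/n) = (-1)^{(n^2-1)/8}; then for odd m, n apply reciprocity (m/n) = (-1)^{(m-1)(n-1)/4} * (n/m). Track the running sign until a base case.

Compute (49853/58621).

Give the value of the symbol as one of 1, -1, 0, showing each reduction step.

reciprocity: (49853/58621) = +1·(58621/49853) since 49853 mod 4 = 1, 58621 mod 4 = 1; sign now +1
(58621/49853) = (8768/49853)   [reduce mod 49853]
8768 = 2^6·137; (2/49853) = -1 since 49853 mod 8 = 5, so (8768/49853) = (-1)^6·(137/49853); sign now +1
reciprocity: (137/49853) = +1·(49853/137) since 137 mod 4 = 1, 49853 mod 4 = 1; sign now +1
(49853/137) = (122/137)   [reduce mod 137]
122 = 2^1·61; (2/137) = +1 since 137 mod 8 = 1, so (122/137) = (+1)^1·(61/137); sign now +1
reciprocity: (61/137) = +1·(137/61) since 61 mod 4 = 1, 137 mod 4 = 1; sign now +1
(137/61) = (15/61)   [reduce mod 61]
reciprocity: (15/61) = +1·(61/15) since 15 mod 4 = 3, 61 mod 4 = 1; sign now +1
(61/15) = (1/15)   [reduce mod 15]
(1/15) = 1; final value = sign = +1

1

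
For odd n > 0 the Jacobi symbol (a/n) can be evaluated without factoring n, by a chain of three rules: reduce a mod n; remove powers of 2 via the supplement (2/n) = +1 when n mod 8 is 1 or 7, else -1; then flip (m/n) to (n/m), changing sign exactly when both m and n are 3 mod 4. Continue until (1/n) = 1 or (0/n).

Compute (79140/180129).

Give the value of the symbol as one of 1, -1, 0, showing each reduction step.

0

factor out 2^2: 79140 = 2^2·19785; with 180129 mod 8 = 1, (2/180129) = +1; sign now +1; continue with (19785/180129)
flip (19785/180129) -> (180129/19785): both odd, 19785 mod 4 = 1, 180129 mod 4 = 1, so the flip contributes +1; sign now +1
(180129/19785): 180129 mod 19785 = 2064, so (180129/19785) = (2064/19785)
factor out 2^4: 2064 = 2^4·129; with 19785 mod 8 = 1, (2/19785) = +1; sign now +1; continue with (129/19785)
flip (129/19785) -> (19785/129): both odd, 129 mod 4 = 1, 19785 mod 4 = 1, so the flip contributes +1; sign now +1
(19785/129): 19785 mod 129 = 48, so (19785/129) = (48/129)
factor out 2^4: 48 = 2^4·3; with 129 mod 8 = 1, (2/129) = +1; sign now +1; continue with (3/129)
flip (3/129) -> (129/3): both odd, 3 mod 4 = 3, 129 mod 4 = 1, so the flip contributes +1; sign now +1
(129/3): 129 mod 3 = 0, so (129/3) = (0/3)
reached (0/3); gcd(a, n) > 1, so (0/3) = 0 and the symbol is 0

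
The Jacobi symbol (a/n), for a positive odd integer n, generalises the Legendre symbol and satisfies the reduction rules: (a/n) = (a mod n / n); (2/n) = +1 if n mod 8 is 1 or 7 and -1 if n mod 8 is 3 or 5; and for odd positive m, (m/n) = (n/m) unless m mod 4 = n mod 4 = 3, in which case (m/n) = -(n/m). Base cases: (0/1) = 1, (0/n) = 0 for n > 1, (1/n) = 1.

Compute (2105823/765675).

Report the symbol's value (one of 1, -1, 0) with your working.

(2105823/765675): 2105823 mod 765675 = 574473, so (2105823/765675) = (574473/765675)
flip (574473/765675) -> (765675/574473): both odd, 574473 mod 4 = 1, 765675 mod 4 = 3, so the flip contributes +1; sign now +1
(765675/574473): 765675 mod 574473 = 191202, so (765675/574473) = (191202/574473)
factor out 2^1: 191202 = 2^1·95601; with 574473 mod 8 = 1, (2/574473) = +1; sign now +1; continue with (95601/574473)
flip (95601/574473) -> (574473/95601): both odd, 95601 mod 4 = 1, 574473 mod 4 = 1, so the flip contributes +1; sign now +1
(574473/95601): 574473 mod 95601 = 867, so (574473/95601) = (867/95601)
flip (867/95601) -> (95601/867): both odd, 867 mod 4 = 3, 95601 mod 4 = 1, so the flip contributes +1; sign now +1
(95601/867): 95601 mod 867 = 231, so (95601/867) = (231/867)
flip (231/867) -> (867/231): both odd, 231 mod 4 = 3, 867 mod 4 = 3, so the flip contributes -1; sign now -1
(867/231): 867 mod 231 = 174, so (867/231) = (174/231)
factor out 2^1: 174 = 2^1·87; with 231 mod 8 = 7, (2/231) = +1; sign now -1; continue with (87/231)
flip (87/231) -> (231/87): both odd, 87 mod 4 = 3, 231 mod 4 = 3, so the flip contributes -1; sign now +1
(231/87): 231 mod 87 = 57, so (231/87) = (57/87)
flip (57/87) -> (87/57): both odd, 57 mod 4 = 1, 87 mod 4 = 3, so the flip contributes +1; sign now +1
(87/57): 87 mod 57 = 30, so (87/57) = (30/57)
factor out 2^1: 30 = 2^1·15; with 57 mod 8 = 1, (2/57) = +1; sign now +1; continue with (15/57)
flip (15/57) -> (57/15): both odd, 15 mod 4 = 3, 57 mod 4 = 1, so the flip contributes +1; sign now +1
(57/15): 57 mod 15 = 12, so (57/15) = (12/15)
factor out 2^2: 12 = 2^2·3; with 15 mod 8 = 7, (2/15) = +1; sign now +1; continue with (3/15)
flip (3/15) -> (15/3): both odd, 3 mod 4 = 3, 15 mod 4 = 3, so the flip contributes -1; sign now -1
(15/3): 15 mod 3 = 0, so (15/3) = (0/3)
reached (0/3); gcd(a, n) > 1, so (0/3) = 0 and the symbol is 0

0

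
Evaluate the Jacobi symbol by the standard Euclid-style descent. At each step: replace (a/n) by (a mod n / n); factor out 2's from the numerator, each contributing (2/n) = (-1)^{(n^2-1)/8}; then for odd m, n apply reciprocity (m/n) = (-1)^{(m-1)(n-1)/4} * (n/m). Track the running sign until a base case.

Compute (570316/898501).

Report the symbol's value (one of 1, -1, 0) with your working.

570316 = 2^2·142579; (2/898501) = -1 since 898501 mod 8 = 5, so (570316/898501) = (-1)^2·(142579/898501); sign now +1
reciprocity: (142579/898501) = +1·(898501/142579) since 142579 mod 4 = 3, 898501 mod 4 = 1; sign now +1
(898501/142579) = (43027/142579)   [reduce mod 142579]
reciprocity: (43027/142579) = -1·(142579/43027) since 43027 mod 4 = 3, 142579 mod 4 = 3; sign now -1
(142579/43027) = (13498/43027)   [reduce mod 43027]
13498 = 2^1·6749; (2/43027) = -1 since 43027 mod 8 = 3, so (13498/43027) = (-1)^1·(6749/43027); sign now +1
reciprocity: (6749/43027) = +1·(43027/6749) since 6749 mod 4 = 1, 43027 mod 4 = 3; sign now +1
(43027/6749) = (2533/6749)   [reduce mod 6749]
reciprocity: (2533/6749) = +1·(6749/2533) since 2533 mod 4 = 1, 6749 mod 4 = 1; sign now +1
(6749/2533) = (1683/2533)   [reduce mod 2533]
reciprocity: (1683/2533) = +1·(2533/1683) since 1683 mod 4 = 3, 2533 mod 4 = 1; sign now +1
(2533/1683) = (850/1683)   [reduce mod 1683]
850 = 2^1·425; (2/1683) = -1 since 1683 mod 8 = 3, so (850/1683) = (-1)^1·(425/1683); sign now -1
reciprocity: (425/1683) = +1·(1683/425) since 425 mod 4 = 1, 1683 mod 4 = 3; sign now -1
(1683/425) = (408/425)   [reduce mod 425]
408 = 2^3·51; (2/425) = +1 since 425 mod 8 = 1, so (408/425) = (+1)^3·(51/425); sign now -1
reciprocity: (51/425) = +1·(425/51) since 51 mod 4 = 3, 425 mod 4 = 1; sign now -1
(425/51) = (17/51)   [reduce mod 51]
reciprocity: (17/51) = +1·(51/17) since 17 mod 4 = 1, 51 mod 4 = 3; sign now -1
(51/17) = (0/17)   [reduce mod 17]
(0/17) = 0   [gcd(a, n) > 1]; final value = 0

0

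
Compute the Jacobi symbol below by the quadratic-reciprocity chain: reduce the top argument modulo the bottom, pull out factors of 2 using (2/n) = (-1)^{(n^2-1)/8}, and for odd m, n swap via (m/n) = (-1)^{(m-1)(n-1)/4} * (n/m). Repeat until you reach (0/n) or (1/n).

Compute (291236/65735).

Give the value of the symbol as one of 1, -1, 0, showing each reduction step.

(291236/65735): 291236 mod 65735 = 28296, so (291236/65735) = (28296/65735)
factor out 2^3: 28296 = 2^3·3537; with 65735 mod 8 = 7, (2/65735) = +1; sign now +1; continue with (3537/65735)
flip (3537/65735) -> (65735/3537): both odd, 3537 mod 4 = 1, 65735 mod 4 = 3, so the flip contributes +1; sign now +1
(65735/3537): 65735 mod 3537 = 2069, so (65735/3537) = (2069/3537)
flip (2069/3537) -> (3537/2069): both odd, 2069 mod 4 = 1, 3537 mod 4 = 1, so the flip contributes +1; sign now +1
(3537/2069): 3537 mod 2069 = 1468, so (3537/2069) = (1468/2069)
factor out 2^2: 1468 = 2^2·367; with 2069 mod 8 = 5, (2/2069) = -1; sign now +1; continue with (367/2069)
flip (367/2069) -> (2069/367): both odd, 367 mod 4 = 3, 2069 mod 4 = 1, so the flip contributes +1; sign now +1
(2069/367): 2069 mod 367 = 234, so (2069/367) = (234/367)
factor out 2^1: 234 = 2^1·117; with 367 mod 8 = 7, (2/367) = +1; sign now +1; continue with (117/367)
flip (117/367) -> (367/117): both odd, 117 mod 4 = 1, 367 mod 4 = 3, so the flip contributes +1; sign now +1
(367/117): 367 mod 117 = 16, so (367/117) = (16/117)
factor out 2^4: 16 = 2^4·1; with 117 mod 8 = 5, (2/117) = -1; sign now +1; continue with (1/117)
reached (1/117) = 1, so the symbol is +1

1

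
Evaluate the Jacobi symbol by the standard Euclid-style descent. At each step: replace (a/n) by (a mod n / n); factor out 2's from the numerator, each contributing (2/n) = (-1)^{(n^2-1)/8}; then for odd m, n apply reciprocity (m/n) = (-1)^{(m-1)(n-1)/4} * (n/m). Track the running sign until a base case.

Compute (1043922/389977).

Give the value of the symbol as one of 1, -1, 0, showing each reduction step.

(1043922/389977) = (263968/389977)   [reduce mod 389977]
263968 = 2^5·8249; (2/389977) = +1 since 389977 mod 8 = 1, so (263968/389977) = (+1)^5·(8249/389977); sign now +1
reciprocity: (8249/389977) = +1·(389977/8249) since 8249 mod 4 = 1, 389977 mod 4 = 1; sign now +1
(389977/8249) = (2274/8249)   [reduce mod 8249]
2274 = 2^1·1137; (2/8249) = +1 since 8249 mod 8 = 1, so (2274/8249) = (+1)^1·(1137/8249); sign now +1
reciprocity: (1137/8249) = +1·(8249/1137) since 1137 mod 4 = 1, 8249 mod 4 = 1; sign now +1
(8249/1137) = (290/1137)   [reduce mod 1137]
290 = 2^1·145; (2/1137) = +1 since 1137 mod 8 = 1, so (290/1137) = (+1)^1·(145/1137); sign now +1
reciprocity: (145/1137) = +1·(1137/145) since 145 mod 4 = 1, 1137 mod 4 = 1; sign now +1
(1137/145) = (122/145)   [reduce mod 145]
122 = 2^1·61; (2/145) = +1 since 145 mod 8 = 1, so (122/145) = (+1)^1·(61/145); sign now +1
reciprocity: (61/145) = +1·(145/61) since 61 mod 4 = 1, 145 mod 4 = 1; sign now +1
(145/61) = (23/61)   [reduce mod 61]
reciprocity: (23/61) = +1·(61/23) since 23 mod 4 = 3, 61 mod 4 = 1; sign now +1
(61/23) = (15/23)   [reduce mod 23]
reciprocity: (15/23) = -1·(23/15) since 15 mod 4 = 3, 23 mod 4 = 3; sign now -1
(23/15) = (8/15)   [reduce mod 15]
8 = 2^3·1; (2/15) = +1 since 15 mod 8 = 7, so (8/15) = (+1)^3·(1/15); sign now -1
(1/15) = 1; final value = sign = -1

-1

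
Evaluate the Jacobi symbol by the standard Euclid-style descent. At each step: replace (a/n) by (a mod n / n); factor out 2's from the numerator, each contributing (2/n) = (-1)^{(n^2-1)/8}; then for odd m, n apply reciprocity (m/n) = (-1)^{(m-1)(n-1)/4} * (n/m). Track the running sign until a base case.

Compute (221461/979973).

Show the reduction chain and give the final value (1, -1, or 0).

flip (221461/979973) -> (979973/221461): both odd, 221461 mod 4 = 1, 979973 mod 4 = 1, so the flip contributes +1; sign now +1
(979973/221461): 979973 mod 221461 = 94129, so (979973/221461) = (94129/221461)
flip (94129/221461) -> (221461/94129): both odd, 94129 mod 4 = 1, 221461 mod 4 = 1, so the flip contributes +1; sign now +1
(221461/94129): 221461 mod 94129 = 33203, so (221461/94129) = (33203/94129)
flip (33203/94129) -> (94129/33203): both odd, 33203 mod 4 = 3, 94129 mod 4 = 1, so the flip contributes +1; sign now +1
(94129/33203): 94129 mod 33203 = 27723, so (94129/33203) = (27723/33203)
flip (27723/33203) -> (33203/27723): both odd, 27723 mod 4 = 3, 33203 mod 4 = 3, so the flip contributes -1; sign now -1
(33203/27723): 33203 mod 27723 = 5480, so (33203/27723) = (5480/27723)
factor out 2^3: 5480 = 2^3·685; with 27723 mod 8 = 3, (2/27723) = -1; sign now +1; continue with (685/27723)
flip (685/27723) -> (27723/685): both odd, 685 mod 4 = 1, 27723 mod 4 = 3, so the flip contributes +1; sign now +1
(27723/685): 27723 mod 685 = 323, so (27723/685) = (323/685)
flip (323/685) -> (685/323): both odd, 323 mod 4 = 3, 685 mod 4 = 1, so the flip contributes +1; sign now +1
(685/323): 685 mod 323 = 39, so (685/323) = (39/323)
flip (39/323) -> (323/39): both odd, 39 mod 4 = 3, 323 mod 4 = 3, so the flip contributes -1; sign now -1
(323/39): 323 mod 39 = 11, so (323/39) = (11/39)
flip (11/39) -> (39/11): both odd, 11 mod 4 = 3, 39 mod 4 = 3, so the flip contributes -1; sign now +1
(39/11): 39 mod 11 = 6, so (39/11) = (6/11)
factor out 2^1: 6 = 2^1·3; with 11 mod 8 = 3, (2/11) = -1; sign now -1; continue with (3/11)
flip (3/11) -> (11/3): both odd, 3 mod 4 = 3, 11 mod 4 = 3, so the flip contributes -1; sign now +1
(11/3): 11 mod 3 = 2, so (11/3) = (2/3)
factor out 2^1: 2 = 2^1·1; with 3 mod 8 = 3, (2/3) = -1; sign now -1; continue with (1/3)
reached (1/3) = 1, so the symbol is -1

-1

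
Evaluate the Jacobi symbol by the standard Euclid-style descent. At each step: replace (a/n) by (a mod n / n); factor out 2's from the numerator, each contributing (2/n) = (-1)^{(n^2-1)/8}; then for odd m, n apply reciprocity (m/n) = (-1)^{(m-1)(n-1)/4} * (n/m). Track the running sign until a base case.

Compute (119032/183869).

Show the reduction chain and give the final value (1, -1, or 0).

119032 = 2^3·14879; (2/183869) = -1 since 183869 mod 8 = 5, so (119032/183869) = (-1)^3·(14879/183869); sign now -1
reciprocity: (14879/183869) = +1·(183869/14879) since 14879 mod 4 = 3, 183869 mod 4 = 1; sign now -1
(183869/14879) = (5321/14879)   [reduce mod 14879]
reciprocity: (5321/14879) = +1·(14879/5321) since 5321 mod 4 = 1, 14879 mod 4 = 3; sign now -1
(14879/5321) = (4237/5321)   [reduce mod 5321]
reciprocity: (4237/5321) = +1·(5321/4237) since 4237 mod 4 = 1, 5321 mod 4 = 1; sign now -1
(5321/4237) = (1084/4237)   [reduce mod 4237]
1084 = 2^2·271; (2/4237) = -1 since 4237 mod 8 = 5, so (1084/4237) = (-1)^2·(271/4237); sign now -1
reciprocity: (271/4237) = +1·(4237/271) since 271 mod 4 = 3, 4237 mod 4 = 1; sign now -1
(4237/271) = (172/271)   [reduce mod 271]
172 = 2^2·43; (2/271) = +1 since 271 mod 8 = 7, so (172/271) = (+1)^2·(43/271); sign now -1
reciprocity: (43/271) = -1·(271/43) since 43 mod 4 = 3, 271 mod 4 = 3; sign now +1
(271/43) = (13/43)   [reduce mod 43]
reciprocity: (13/43) = +1·(43/13) since 13 mod 4 = 1, 43 mod 4 = 3; sign now +1
(43/13) = (4/13)   [reduce mod 13]
4 = 2^2·1; (2/13) = -1 since 13 mod 8 = 5, so (4/13) = (-1)^2·(1/13); sign now +1
(1/13) = 1; final value = sign = +1

1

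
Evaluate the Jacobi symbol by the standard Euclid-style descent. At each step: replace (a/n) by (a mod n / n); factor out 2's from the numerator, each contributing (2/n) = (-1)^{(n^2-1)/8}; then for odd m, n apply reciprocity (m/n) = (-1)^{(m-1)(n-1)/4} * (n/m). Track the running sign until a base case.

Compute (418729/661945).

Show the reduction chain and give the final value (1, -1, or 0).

-1

flip (418729/661945) -> (661945/418729): both odd, 418729 mod 4 = 1, 661945 mod 4 = 1, so the flip contributes +1; sign now +1
(661945/418729): 661945 mod 418729 = 243216, so (661945/418729) = (243216/418729)
factor out 2^4: 243216 = 2^4·15201; with 418729 mod 8 = 1, (2/418729) = +1; sign now +1; continue with (15201/418729)
flip (15201/418729) -> (418729/15201): both odd, 15201 mod 4 = 1, 418729 mod 4 = 1, so the flip contributes +1; sign now +1
(418729/15201): 418729 mod 15201 = 8302, so (418729/15201) = (8302/15201)
factor out 2^1: 8302 = 2^1·4151; with 15201 mod 8 = 1, (2/15201) = +1; sign now +1; continue with (4151/15201)
flip (4151/15201) -> (15201/4151): both odd, 4151 mod 4 = 3, 15201 mod 4 = 1, so the flip contributes +1; sign now +1
(15201/4151): 15201 mod 4151 = 2748, so (15201/4151) = (2748/4151)
factor out 2^2: 2748 = 2^2·687; with 4151 mod 8 = 7, (2/4151) = +1; sign now +1; continue with (687/4151)
flip (687/4151) -> (4151/687): both odd, 687 mod 4 = 3, 4151 mod 4 = 3, so the flip contributes -1; sign now -1
(4151/687): 4151 mod 687 = 29, so (4151/687) = (29/687)
flip (29/687) -> (687/29): both odd, 29 mod 4 = 1, 687 mod 4 = 3, so the flip contributes +1; sign now -1
(687/29): 687 mod 29 = 20, so (687/29) = (20/29)
factor out 2^2: 20 = 2^2·5; with 29 mod 8 = 5, (2/29) = -1; sign now -1; continue with (5/29)
flip (5/29) -> (29/5): both odd, 5 mod 4 = 1, 29 mod 4 = 1, so the flip contributes +1; sign now -1
(29/5): 29 mod 5 = 4, so (29/5) = (4/5)
factor out 2^2: 4 = 2^2·1; with 5 mod 8 = 5, (2/5) = -1; sign now -1; continue with (1/5)
reached (1/5) = 1, so the symbol is -1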